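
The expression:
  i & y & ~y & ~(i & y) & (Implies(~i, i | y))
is never true.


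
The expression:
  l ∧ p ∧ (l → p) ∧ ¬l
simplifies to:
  False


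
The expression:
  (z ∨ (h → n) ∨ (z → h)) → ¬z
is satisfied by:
  {z: False}


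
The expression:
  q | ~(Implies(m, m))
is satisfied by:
  {q: True}


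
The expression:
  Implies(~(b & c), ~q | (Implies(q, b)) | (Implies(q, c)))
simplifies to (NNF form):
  b | c | ~q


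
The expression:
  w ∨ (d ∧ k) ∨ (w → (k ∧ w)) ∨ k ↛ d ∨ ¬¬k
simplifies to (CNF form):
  True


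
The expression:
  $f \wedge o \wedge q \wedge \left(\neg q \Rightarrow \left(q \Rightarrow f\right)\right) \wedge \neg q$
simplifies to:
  $\text{False}$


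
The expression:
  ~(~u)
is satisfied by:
  {u: True}


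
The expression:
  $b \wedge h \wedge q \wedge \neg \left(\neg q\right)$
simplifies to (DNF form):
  $b \wedge h \wedge q$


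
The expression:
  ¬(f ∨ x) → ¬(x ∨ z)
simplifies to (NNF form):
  f ∨ x ∨ ¬z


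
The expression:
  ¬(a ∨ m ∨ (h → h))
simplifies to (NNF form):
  False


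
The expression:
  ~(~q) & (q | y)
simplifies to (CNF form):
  q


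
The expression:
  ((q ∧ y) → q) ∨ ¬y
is always true.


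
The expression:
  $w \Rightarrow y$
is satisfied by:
  {y: True, w: False}
  {w: False, y: False}
  {w: True, y: True}


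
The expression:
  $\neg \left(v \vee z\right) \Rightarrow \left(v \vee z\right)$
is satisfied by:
  {z: True, v: True}
  {z: True, v: False}
  {v: True, z: False}


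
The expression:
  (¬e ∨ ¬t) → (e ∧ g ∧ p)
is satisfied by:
  {e: True, t: True, p: True, g: True}
  {e: True, t: True, p: True, g: False}
  {e: True, t: True, g: True, p: False}
  {e: True, t: True, g: False, p: False}
  {e: True, p: True, g: True, t: False}


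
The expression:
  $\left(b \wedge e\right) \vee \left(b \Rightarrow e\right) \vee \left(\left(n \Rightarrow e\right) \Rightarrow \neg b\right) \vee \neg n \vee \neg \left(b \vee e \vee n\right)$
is always true.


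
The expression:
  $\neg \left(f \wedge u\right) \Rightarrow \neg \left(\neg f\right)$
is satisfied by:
  {f: True}


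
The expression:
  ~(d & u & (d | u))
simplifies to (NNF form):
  ~d | ~u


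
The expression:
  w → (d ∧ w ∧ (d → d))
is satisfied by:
  {d: True, w: False}
  {w: False, d: False}
  {w: True, d: True}


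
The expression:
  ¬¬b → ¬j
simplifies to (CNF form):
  ¬b ∨ ¬j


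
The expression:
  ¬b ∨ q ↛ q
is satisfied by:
  {b: False}


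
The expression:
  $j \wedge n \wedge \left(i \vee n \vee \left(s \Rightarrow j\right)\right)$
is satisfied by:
  {j: True, n: True}


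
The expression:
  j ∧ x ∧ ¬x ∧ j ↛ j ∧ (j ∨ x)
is never true.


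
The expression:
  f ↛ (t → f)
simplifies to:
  False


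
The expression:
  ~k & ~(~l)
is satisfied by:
  {l: True, k: False}


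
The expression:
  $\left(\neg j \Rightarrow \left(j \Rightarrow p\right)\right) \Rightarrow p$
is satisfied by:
  {p: True}


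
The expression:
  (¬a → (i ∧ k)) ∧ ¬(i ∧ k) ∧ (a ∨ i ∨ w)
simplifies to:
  a ∧ (¬i ∨ ¬k)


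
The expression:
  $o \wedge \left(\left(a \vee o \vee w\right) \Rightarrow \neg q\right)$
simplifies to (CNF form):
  $o \wedge \neg q$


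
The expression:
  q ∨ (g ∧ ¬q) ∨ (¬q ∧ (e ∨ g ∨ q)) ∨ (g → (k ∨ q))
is always true.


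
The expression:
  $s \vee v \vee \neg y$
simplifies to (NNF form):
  $s \vee v \vee \neg y$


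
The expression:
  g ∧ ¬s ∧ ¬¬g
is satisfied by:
  {g: True, s: False}


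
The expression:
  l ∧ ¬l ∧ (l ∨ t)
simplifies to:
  False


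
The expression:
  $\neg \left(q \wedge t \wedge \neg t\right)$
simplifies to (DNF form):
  $\text{True}$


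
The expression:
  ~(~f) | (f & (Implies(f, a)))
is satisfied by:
  {f: True}


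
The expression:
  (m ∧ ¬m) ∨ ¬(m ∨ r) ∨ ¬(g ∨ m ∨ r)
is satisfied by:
  {r: False, m: False}


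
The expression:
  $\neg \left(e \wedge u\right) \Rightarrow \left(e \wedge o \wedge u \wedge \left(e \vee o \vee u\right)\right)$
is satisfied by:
  {e: True, u: True}


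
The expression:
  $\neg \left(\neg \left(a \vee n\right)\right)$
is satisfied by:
  {n: True, a: True}
  {n: True, a: False}
  {a: True, n: False}


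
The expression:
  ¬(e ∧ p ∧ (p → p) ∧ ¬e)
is always true.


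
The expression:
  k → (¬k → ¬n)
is always true.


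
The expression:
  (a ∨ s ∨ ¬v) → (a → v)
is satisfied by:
  {v: True, a: False}
  {a: False, v: False}
  {a: True, v: True}


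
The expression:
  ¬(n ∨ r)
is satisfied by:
  {n: False, r: False}


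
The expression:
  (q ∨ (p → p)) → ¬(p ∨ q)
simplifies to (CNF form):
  ¬p ∧ ¬q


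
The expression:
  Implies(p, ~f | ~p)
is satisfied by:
  {p: False, f: False}
  {f: True, p: False}
  {p: True, f: False}


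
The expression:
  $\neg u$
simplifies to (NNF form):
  $\neg u$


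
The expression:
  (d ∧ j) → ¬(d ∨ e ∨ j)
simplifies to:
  ¬d ∨ ¬j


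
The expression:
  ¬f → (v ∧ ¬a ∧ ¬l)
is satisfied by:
  {v: True, f: True, a: False, l: False}
  {f: True, a: False, l: False, v: False}
  {v: True, f: True, l: True, a: False}
  {f: True, l: True, a: False, v: False}
  {f: True, v: True, a: True, l: False}
  {f: True, a: True, l: False, v: False}
  {v: True, f: True, l: True, a: True}
  {f: True, l: True, a: True, v: False}
  {v: True, a: False, l: False, f: False}


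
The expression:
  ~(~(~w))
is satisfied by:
  {w: False}


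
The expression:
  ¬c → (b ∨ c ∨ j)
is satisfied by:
  {b: True, c: True, j: True}
  {b: True, c: True, j: False}
  {b: True, j: True, c: False}
  {b: True, j: False, c: False}
  {c: True, j: True, b: False}
  {c: True, j: False, b: False}
  {j: True, c: False, b: False}


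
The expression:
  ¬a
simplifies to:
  ¬a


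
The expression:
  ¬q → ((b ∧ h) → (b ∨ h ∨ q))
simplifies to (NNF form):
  True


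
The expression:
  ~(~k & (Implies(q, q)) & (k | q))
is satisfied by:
  {k: True, q: False}
  {q: False, k: False}
  {q: True, k: True}


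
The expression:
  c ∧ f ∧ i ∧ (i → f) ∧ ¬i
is never true.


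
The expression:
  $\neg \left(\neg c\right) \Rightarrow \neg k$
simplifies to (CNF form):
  $\neg c \vee \neg k$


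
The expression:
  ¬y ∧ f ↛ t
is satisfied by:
  {f: True, y: False, t: False}


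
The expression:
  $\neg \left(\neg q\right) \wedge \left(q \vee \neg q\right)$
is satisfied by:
  {q: True}


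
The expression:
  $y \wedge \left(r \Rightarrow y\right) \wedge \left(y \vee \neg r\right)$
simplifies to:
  $y$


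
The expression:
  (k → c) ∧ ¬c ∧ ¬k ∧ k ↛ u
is never true.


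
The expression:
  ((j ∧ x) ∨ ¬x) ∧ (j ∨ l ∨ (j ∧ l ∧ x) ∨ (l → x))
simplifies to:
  j ∨ ¬x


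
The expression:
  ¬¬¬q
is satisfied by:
  {q: False}


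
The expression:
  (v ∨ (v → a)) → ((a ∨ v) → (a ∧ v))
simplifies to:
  (a ∧ v) ∨ (¬a ∧ ¬v)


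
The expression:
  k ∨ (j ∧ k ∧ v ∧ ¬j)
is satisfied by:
  {k: True}


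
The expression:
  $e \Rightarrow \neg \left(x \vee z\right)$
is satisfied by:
  {x: False, e: False, z: False}
  {z: True, x: False, e: False}
  {x: True, z: False, e: False}
  {z: True, x: True, e: False}
  {e: True, z: False, x: False}


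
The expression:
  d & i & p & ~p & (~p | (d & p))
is never true.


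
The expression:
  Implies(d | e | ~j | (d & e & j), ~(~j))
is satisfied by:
  {j: True}


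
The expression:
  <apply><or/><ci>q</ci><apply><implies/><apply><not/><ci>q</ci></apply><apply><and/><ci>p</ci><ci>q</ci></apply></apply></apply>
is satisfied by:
  {q: True}


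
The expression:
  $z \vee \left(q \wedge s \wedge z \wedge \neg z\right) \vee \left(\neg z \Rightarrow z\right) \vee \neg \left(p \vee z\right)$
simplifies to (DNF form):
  $z \vee \neg p$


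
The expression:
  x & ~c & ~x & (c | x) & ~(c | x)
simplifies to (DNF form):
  False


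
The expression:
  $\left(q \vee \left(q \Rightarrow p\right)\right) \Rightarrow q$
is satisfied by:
  {q: True}


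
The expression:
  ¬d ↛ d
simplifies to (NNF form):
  True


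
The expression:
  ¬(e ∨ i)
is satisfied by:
  {i: False, e: False}


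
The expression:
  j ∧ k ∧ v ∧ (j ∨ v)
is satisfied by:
  {k: True, j: True, v: True}


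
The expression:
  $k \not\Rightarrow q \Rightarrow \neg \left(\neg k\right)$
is always true.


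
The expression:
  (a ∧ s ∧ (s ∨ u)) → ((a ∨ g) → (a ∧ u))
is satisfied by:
  {u: True, s: False, a: False}
  {s: False, a: False, u: False}
  {a: True, u: True, s: False}
  {a: True, s: False, u: False}
  {u: True, s: True, a: False}
  {s: True, u: False, a: False}
  {a: True, s: True, u: True}


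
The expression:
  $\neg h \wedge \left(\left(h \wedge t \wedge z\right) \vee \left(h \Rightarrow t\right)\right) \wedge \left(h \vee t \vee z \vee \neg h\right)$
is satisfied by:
  {h: False}


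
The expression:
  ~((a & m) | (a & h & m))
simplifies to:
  ~a | ~m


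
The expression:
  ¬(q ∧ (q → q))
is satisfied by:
  {q: False}


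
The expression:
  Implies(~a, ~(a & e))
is always true.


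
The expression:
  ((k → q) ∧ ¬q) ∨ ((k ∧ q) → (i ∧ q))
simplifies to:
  i ∨ ¬k ∨ ¬q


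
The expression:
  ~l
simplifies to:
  ~l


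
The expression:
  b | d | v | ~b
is always true.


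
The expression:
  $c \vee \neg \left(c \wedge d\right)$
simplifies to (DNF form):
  $\text{True}$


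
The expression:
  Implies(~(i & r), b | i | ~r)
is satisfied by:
  {i: True, b: True, r: False}
  {i: True, b: False, r: False}
  {b: True, i: False, r: False}
  {i: False, b: False, r: False}
  {i: True, r: True, b: True}
  {i: True, r: True, b: False}
  {r: True, b: True, i: False}


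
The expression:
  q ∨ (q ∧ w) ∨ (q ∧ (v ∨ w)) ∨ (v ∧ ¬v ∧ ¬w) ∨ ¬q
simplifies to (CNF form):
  True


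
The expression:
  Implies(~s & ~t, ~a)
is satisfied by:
  {t: True, s: True, a: False}
  {t: True, s: False, a: False}
  {s: True, t: False, a: False}
  {t: False, s: False, a: False}
  {a: True, t: True, s: True}
  {a: True, t: True, s: False}
  {a: True, s: True, t: False}


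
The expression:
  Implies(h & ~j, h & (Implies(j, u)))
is always true.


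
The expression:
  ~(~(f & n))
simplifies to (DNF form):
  f & n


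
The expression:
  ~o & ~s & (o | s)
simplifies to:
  False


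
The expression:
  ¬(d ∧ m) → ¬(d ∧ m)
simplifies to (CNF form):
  True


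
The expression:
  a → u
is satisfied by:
  {u: True, a: False}
  {a: False, u: False}
  {a: True, u: True}


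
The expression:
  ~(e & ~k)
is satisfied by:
  {k: True, e: False}
  {e: False, k: False}
  {e: True, k: True}


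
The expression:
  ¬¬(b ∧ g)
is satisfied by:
  {b: True, g: True}


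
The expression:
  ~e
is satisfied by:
  {e: False}


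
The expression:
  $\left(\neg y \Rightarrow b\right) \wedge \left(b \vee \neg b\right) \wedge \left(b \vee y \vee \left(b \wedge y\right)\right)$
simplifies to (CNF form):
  $b \vee y$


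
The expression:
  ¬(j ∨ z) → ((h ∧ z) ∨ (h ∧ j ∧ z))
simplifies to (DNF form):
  j ∨ z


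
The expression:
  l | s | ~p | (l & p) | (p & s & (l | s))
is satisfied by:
  {l: True, s: True, p: False}
  {l: True, p: False, s: False}
  {s: True, p: False, l: False}
  {s: False, p: False, l: False}
  {l: True, s: True, p: True}
  {l: True, p: True, s: False}
  {s: True, p: True, l: False}


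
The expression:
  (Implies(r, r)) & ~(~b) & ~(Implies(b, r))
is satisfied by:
  {b: True, r: False}


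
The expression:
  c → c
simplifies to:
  True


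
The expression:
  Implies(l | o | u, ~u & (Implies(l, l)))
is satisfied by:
  {u: False}


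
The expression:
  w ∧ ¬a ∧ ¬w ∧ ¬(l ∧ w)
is never true.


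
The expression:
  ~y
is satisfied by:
  {y: False}


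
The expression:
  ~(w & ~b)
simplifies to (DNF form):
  b | ~w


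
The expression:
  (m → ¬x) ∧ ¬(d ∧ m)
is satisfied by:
  {x: False, m: False, d: False}
  {d: True, x: False, m: False}
  {x: True, d: False, m: False}
  {d: True, x: True, m: False}
  {m: True, d: False, x: False}


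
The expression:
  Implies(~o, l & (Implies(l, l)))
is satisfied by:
  {o: True, l: True}
  {o: True, l: False}
  {l: True, o: False}


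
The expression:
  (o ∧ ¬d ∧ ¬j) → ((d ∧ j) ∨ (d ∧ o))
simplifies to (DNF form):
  d ∨ j ∨ ¬o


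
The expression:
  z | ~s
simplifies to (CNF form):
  z | ~s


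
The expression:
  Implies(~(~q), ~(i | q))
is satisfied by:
  {q: False}


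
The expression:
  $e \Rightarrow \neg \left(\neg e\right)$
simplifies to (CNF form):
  $\text{True}$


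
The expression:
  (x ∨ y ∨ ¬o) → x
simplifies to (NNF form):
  x ∨ (o ∧ ¬y)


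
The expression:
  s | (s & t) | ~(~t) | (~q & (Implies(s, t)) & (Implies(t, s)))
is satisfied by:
  {t: True, s: True, q: False}
  {t: True, s: False, q: False}
  {s: True, t: False, q: False}
  {t: False, s: False, q: False}
  {t: True, q: True, s: True}
  {t: True, q: True, s: False}
  {q: True, s: True, t: False}


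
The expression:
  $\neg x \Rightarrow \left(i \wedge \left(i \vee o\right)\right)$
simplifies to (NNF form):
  $i \vee x$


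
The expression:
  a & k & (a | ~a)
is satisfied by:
  {a: True, k: True}


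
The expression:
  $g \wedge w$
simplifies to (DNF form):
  $g \wedge w$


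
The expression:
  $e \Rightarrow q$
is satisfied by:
  {q: True, e: False}
  {e: False, q: False}
  {e: True, q: True}


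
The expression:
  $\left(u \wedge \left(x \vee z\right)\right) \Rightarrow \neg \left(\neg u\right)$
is always true.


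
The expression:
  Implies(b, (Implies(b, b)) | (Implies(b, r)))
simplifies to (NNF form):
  True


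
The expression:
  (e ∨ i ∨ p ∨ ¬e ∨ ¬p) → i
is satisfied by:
  {i: True}


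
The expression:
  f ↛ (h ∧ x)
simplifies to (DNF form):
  (f ∧ ¬h) ∨ (f ∧ ¬x)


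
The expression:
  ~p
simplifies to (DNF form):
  ~p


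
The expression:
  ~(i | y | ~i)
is never true.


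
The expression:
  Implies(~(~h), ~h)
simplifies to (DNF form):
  ~h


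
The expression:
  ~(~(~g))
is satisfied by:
  {g: False}


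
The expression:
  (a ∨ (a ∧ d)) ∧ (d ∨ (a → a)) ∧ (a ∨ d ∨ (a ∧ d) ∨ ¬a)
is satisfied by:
  {a: True}


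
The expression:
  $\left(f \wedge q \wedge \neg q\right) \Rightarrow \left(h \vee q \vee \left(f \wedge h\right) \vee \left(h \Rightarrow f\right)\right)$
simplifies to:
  $\text{True}$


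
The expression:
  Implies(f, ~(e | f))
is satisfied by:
  {f: False}


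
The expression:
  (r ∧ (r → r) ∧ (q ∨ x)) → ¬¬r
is always true.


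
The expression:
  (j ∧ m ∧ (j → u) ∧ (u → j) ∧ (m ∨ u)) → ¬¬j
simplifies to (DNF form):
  True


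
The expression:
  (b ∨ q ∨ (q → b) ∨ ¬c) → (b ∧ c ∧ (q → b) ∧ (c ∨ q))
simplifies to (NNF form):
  b ∧ c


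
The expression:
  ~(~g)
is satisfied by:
  {g: True}


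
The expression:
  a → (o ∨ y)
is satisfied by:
  {y: True, o: True, a: False}
  {y: True, o: False, a: False}
  {o: True, y: False, a: False}
  {y: False, o: False, a: False}
  {y: True, a: True, o: True}
  {y: True, a: True, o: False}
  {a: True, o: True, y: False}


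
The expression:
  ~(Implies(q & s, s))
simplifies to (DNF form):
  False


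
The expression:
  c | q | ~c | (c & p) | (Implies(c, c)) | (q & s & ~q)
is always true.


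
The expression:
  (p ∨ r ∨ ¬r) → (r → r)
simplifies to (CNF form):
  True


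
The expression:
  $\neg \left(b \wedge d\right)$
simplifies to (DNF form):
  $\neg b \vee \neg d$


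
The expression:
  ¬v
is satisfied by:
  {v: False}


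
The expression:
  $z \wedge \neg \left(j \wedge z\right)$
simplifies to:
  $z \wedge \neg j$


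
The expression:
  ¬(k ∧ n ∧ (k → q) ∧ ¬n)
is always true.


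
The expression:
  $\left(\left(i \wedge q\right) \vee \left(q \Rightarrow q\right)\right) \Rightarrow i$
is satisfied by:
  {i: True}


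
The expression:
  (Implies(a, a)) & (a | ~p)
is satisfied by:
  {a: True, p: False}
  {p: False, a: False}
  {p: True, a: True}


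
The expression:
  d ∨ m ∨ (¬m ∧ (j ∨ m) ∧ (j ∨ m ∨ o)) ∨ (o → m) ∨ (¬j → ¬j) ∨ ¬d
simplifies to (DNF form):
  True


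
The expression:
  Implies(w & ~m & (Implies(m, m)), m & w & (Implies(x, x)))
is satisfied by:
  {m: True, w: False}
  {w: False, m: False}
  {w: True, m: True}


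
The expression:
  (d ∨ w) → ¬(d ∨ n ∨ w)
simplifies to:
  ¬d ∧ ¬w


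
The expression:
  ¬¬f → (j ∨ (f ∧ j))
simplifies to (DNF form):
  j ∨ ¬f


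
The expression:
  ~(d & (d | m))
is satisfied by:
  {d: False}


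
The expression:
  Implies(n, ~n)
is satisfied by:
  {n: False}


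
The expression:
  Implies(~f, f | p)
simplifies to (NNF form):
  f | p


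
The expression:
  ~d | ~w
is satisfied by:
  {w: False, d: False}
  {d: True, w: False}
  {w: True, d: False}


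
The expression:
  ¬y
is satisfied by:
  {y: False}


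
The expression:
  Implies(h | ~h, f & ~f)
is never true.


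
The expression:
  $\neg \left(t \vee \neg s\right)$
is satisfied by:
  {s: True, t: False}


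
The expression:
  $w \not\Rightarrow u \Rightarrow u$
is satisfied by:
  {u: True, w: False}
  {w: False, u: False}
  {w: True, u: True}


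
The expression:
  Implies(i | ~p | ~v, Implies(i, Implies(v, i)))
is always true.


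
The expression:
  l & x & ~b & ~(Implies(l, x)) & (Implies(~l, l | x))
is never true.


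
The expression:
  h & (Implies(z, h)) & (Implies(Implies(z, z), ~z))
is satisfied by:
  {h: True, z: False}


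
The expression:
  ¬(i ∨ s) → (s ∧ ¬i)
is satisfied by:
  {i: True, s: True}
  {i: True, s: False}
  {s: True, i: False}


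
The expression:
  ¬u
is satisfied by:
  {u: False}


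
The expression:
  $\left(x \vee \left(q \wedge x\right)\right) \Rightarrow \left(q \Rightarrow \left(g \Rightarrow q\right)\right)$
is always true.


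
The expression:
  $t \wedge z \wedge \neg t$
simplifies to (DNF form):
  $\text{False}$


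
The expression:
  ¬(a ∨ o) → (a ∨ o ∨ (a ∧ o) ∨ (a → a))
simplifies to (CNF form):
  True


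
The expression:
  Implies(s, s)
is always true.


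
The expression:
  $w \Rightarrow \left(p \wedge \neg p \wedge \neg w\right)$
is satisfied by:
  {w: False}


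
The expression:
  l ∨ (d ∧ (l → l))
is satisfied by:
  {d: True, l: True}
  {d: True, l: False}
  {l: True, d: False}


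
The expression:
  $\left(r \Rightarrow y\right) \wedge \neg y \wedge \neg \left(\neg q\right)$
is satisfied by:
  {q: True, y: False, r: False}


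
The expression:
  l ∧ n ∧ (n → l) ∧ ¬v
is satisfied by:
  {n: True, l: True, v: False}


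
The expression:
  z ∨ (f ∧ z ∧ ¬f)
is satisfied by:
  {z: True}


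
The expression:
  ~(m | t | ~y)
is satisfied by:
  {y: True, t: False, m: False}


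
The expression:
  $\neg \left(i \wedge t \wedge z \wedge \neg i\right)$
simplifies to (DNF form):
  $\text{True}$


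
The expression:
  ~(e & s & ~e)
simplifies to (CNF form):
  True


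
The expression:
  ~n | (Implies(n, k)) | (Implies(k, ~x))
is always true.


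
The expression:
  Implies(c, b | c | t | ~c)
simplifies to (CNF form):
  True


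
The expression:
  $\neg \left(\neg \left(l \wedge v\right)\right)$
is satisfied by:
  {v: True, l: True}


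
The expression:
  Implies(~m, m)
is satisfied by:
  {m: True}


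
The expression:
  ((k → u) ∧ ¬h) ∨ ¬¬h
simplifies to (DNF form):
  h ∨ u ∨ ¬k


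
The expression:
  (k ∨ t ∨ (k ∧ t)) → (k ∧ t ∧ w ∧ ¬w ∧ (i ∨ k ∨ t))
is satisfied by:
  {t: False, k: False}


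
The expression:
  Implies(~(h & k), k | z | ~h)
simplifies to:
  k | z | ~h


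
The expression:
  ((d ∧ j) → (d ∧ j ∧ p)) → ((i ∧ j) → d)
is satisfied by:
  {d: True, i: False, j: False}
  {d: False, i: False, j: False}
  {j: True, d: True, i: False}
  {j: True, d: False, i: False}
  {i: True, d: True, j: False}
  {i: True, d: False, j: False}
  {i: True, j: True, d: True}


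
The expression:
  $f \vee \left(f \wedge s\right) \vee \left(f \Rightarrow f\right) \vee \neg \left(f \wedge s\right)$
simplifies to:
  $\text{True}$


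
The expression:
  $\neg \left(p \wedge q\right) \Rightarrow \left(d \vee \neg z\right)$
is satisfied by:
  {d: True, q: True, p: True, z: False}
  {d: True, q: True, p: False, z: False}
  {d: True, p: True, z: False, q: False}
  {d: True, p: False, z: False, q: False}
  {q: True, p: True, z: False, d: False}
  {q: True, p: False, z: False, d: False}
  {p: True, q: False, z: False, d: False}
  {p: False, q: False, z: False, d: False}
  {d: True, q: True, z: True, p: True}
  {d: True, q: True, z: True, p: False}
  {d: True, z: True, p: True, q: False}
  {d: True, z: True, p: False, q: False}
  {q: True, z: True, p: True, d: False}


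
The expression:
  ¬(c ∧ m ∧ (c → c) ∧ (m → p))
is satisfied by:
  {p: False, m: False, c: False}
  {c: True, p: False, m: False}
  {m: True, p: False, c: False}
  {c: True, m: True, p: False}
  {p: True, c: False, m: False}
  {c: True, p: True, m: False}
  {m: True, p: True, c: False}


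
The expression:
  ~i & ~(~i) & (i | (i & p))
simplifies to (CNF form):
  False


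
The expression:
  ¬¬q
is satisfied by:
  {q: True}


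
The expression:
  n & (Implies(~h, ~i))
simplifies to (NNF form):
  n & (h | ~i)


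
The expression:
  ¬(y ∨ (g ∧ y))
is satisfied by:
  {y: False}


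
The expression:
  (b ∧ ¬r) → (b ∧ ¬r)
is always true.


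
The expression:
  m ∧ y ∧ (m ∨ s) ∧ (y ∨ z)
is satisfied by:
  {m: True, y: True}


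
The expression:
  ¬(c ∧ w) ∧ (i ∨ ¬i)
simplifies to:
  ¬c ∨ ¬w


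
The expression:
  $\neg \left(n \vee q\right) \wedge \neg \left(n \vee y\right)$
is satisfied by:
  {n: False, q: False, y: False}


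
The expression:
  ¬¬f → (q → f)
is always true.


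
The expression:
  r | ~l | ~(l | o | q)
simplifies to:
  r | ~l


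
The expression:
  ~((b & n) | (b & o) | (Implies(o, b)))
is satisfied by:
  {o: True, b: False}


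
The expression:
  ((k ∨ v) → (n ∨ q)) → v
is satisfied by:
  {v: True, k: True, q: False, n: False}
  {v: True, q: False, k: False, n: False}
  {n: True, v: True, k: True, q: False}
  {n: True, v: True, q: False, k: False}
  {v: True, k: True, q: True, n: False}
  {v: True, q: True, k: False, n: False}
  {v: True, n: True, q: True, k: True}
  {v: True, n: True, q: True, k: False}
  {k: True, n: False, q: False, v: False}


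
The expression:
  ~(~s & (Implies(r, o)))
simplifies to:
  s | (r & ~o)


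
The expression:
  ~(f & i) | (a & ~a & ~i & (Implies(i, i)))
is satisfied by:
  {i: False, f: False}
  {f: True, i: False}
  {i: True, f: False}


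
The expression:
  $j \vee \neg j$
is always true.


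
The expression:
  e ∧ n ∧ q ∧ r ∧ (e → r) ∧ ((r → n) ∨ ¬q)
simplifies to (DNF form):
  e ∧ n ∧ q ∧ r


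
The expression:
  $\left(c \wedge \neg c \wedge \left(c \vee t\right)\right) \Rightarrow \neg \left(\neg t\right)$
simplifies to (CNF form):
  $\text{True}$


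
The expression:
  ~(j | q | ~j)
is never true.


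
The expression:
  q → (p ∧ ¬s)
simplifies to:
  (p ∧ ¬s) ∨ ¬q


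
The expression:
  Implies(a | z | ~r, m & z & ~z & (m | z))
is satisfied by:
  {r: True, z: False, a: False}


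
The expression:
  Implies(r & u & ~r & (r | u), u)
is always true.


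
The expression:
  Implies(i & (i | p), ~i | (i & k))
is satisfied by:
  {k: True, i: False}
  {i: False, k: False}
  {i: True, k: True}


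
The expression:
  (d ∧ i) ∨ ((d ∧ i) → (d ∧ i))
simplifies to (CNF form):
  True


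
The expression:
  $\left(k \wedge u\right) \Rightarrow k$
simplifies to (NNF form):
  $\text{True}$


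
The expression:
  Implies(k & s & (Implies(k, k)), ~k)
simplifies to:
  ~k | ~s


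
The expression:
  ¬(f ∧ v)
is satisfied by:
  {v: False, f: False}
  {f: True, v: False}
  {v: True, f: False}


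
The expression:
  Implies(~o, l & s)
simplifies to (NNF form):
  o | (l & s)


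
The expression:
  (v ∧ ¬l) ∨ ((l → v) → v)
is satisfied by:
  {v: True, l: True}
  {v: True, l: False}
  {l: True, v: False}


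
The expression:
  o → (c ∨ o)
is always true.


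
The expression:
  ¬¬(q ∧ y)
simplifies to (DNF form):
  q ∧ y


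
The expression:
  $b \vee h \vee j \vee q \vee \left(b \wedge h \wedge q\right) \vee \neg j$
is always true.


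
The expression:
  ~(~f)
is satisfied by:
  {f: True}


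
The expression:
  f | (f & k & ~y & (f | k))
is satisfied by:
  {f: True}


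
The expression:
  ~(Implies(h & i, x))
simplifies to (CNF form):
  h & i & ~x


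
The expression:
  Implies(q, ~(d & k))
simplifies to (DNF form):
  ~d | ~k | ~q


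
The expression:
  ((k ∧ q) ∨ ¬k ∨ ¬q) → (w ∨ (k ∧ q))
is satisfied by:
  {k: True, w: True, q: True}
  {k: True, w: True, q: False}
  {w: True, q: True, k: False}
  {w: True, q: False, k: False}
  {k: True, q: True, w: False}


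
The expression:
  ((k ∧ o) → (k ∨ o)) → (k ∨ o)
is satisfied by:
  {k: True, o: True}
  {k: True, o: False}
  {o: True, k: False}


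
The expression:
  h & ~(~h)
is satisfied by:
  {h: True}


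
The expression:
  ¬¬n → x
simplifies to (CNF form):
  x ∨ ¬n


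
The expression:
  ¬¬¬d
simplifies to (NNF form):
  ¬d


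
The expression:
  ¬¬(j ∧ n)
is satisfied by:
  {j: True, n: True}


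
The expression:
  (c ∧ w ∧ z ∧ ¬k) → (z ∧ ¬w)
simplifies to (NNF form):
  k ∨ ¬c ∨ ¬w ∨ ¬z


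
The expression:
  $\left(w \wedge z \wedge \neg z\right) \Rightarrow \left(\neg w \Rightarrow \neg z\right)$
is always true.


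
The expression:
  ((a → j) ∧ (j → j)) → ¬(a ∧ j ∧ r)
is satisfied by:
  {a: False, r: False, j: False}
  {j: True, a: False, r: False}
  {r: True, a: False, j: False}
  {j: True, r: True, a: False}
  {a: True, j: False, r: False}
  {j: True, a: True, r: False}
  {r: True, a: True, j: False}


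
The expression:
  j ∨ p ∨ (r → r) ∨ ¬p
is always true.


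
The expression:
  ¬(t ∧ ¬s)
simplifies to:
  s ∨ ¬t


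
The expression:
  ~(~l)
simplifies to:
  l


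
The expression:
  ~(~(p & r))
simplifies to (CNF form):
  p & r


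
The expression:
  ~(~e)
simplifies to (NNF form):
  e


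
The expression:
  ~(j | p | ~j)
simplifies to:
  False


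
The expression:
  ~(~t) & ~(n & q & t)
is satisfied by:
  {t: True, q: False, n: False}
  {t: True, n: True, q: False}
  {t: True, q: True, n: False}


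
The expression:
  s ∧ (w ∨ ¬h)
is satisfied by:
  {s: True, w: True, h: False}
  {s: True, h: False, w: False}
  {s: True, w: True, h: True}


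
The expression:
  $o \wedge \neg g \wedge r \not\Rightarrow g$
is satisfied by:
  {r: True, o: True, g: False}


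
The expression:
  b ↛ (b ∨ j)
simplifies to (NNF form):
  False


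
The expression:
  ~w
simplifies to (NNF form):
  ~w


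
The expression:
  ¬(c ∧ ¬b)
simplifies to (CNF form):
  b ∨ ¬c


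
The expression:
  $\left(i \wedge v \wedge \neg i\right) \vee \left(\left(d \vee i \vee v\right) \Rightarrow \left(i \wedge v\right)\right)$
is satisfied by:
  {i: True, v: True, d: False}
  {i: True, d: True, v: True}
  {d: False, v: False, i: False}


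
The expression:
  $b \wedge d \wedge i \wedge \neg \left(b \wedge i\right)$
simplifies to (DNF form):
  $\text{False}$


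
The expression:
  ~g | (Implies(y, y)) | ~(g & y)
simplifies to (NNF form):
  True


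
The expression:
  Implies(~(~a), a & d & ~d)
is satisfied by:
  {a: False}


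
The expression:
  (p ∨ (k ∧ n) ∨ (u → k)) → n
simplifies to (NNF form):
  n ∨ (u ∧ ¬k ∧ ¬p)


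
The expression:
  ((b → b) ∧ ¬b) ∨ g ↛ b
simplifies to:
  ¬b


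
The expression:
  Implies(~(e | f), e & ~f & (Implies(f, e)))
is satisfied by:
  {e: True, f: True}
  {e: True, f: False}
  {f: True, e: False}


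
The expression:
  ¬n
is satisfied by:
  {n: False}


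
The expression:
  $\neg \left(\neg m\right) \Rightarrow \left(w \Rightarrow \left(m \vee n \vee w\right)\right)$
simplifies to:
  $\text{True}$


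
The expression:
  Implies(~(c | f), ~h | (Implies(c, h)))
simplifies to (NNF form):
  True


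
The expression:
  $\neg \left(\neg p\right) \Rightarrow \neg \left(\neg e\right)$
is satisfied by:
  {e: True, p: False}
  {p: False, e: False}
  {p: True, e: True}


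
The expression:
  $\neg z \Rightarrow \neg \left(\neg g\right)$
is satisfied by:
  {z: True, g: True}
  {z: True, g: False}
  {g: True, z: False}


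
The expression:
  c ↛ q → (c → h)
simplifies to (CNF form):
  h ∨ q ∨ ¬c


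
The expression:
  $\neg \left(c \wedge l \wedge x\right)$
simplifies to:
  $\neg c \vee \neg l \vee \neg x$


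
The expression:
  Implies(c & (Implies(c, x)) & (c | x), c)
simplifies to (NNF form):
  True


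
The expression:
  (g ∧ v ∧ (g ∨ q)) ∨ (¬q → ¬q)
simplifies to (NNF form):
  True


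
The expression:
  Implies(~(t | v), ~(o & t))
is always true.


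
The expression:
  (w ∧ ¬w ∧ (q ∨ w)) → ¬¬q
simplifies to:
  True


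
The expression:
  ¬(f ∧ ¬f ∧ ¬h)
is always true.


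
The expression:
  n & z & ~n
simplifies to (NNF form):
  False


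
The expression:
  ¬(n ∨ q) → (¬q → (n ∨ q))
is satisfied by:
  {n: True, q: True}
  {n: True, q: False}
  {q: True, n: False}


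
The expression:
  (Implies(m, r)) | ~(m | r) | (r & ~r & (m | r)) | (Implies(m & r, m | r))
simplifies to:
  True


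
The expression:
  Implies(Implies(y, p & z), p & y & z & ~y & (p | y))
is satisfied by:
  {y: True, p: False, z: False}
  {z: True, y: True, p: False}
  {p: True, y: True, z: False}


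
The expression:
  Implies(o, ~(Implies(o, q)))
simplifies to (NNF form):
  ~o | ~q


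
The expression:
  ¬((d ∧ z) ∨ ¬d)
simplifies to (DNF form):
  d ∧ ¬z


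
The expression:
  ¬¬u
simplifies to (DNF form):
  u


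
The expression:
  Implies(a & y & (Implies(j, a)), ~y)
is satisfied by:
  {y: False, a: False}
  {a: True, y: False}
  {y: True, a: False}


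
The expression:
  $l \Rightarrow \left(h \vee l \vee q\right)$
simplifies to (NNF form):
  $\text{True}$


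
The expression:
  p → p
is always true.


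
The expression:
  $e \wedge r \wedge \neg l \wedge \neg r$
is never true.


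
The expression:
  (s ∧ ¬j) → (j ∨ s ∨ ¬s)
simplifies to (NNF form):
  True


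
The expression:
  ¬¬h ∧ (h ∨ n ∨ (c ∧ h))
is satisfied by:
  {h: True}


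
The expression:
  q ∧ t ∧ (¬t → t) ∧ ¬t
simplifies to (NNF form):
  False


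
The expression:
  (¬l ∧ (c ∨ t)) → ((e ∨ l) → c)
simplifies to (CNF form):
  c ∨ l ∨ ¬e ∨ ¬t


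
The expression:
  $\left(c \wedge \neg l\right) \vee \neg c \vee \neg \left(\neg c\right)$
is always true.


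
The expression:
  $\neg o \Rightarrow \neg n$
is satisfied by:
  {o: True, n: False}
  {n: False, o: False}
  {n: True, o: True}


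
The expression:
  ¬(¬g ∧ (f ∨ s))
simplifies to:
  g ∨ (¬f ∧ ¬s)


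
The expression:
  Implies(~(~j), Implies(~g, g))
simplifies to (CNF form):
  g | ~j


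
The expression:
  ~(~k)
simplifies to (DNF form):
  k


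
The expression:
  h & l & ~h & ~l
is never true.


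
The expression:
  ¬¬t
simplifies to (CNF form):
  t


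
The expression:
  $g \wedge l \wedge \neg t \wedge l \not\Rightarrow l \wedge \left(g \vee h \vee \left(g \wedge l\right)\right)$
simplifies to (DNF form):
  $\text{False}$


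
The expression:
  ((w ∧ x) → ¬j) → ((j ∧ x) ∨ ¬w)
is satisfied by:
  {x: True, j: True, w: False}
  {x: True, j: False, w: False}
  {j: True, x: False, w: False}
  {x: False, j: False, w: False}
  {x: True, w: True, j: True}


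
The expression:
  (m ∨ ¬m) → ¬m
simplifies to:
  ¬m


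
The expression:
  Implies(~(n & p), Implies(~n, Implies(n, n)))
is always true.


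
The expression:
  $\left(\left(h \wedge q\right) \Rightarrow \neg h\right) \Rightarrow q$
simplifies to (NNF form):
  $q$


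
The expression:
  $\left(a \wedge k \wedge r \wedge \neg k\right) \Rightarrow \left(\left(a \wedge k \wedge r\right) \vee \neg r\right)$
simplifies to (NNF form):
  $\text{True}$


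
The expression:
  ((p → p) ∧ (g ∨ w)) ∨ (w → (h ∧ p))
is always true.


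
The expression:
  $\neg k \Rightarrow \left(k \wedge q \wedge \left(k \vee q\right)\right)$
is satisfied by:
  {k: True}


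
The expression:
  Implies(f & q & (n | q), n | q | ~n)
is always true.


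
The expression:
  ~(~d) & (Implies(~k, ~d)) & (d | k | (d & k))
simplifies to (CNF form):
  d & k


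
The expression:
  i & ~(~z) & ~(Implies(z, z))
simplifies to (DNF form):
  False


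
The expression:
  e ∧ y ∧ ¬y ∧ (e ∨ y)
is never true.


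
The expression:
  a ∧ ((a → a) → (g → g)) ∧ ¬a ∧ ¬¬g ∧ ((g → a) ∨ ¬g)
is never true.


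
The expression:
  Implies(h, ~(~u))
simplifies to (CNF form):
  u | ~h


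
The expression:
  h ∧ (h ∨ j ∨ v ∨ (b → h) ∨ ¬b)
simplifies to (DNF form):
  h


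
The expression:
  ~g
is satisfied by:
  {g: False}


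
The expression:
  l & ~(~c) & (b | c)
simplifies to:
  c & l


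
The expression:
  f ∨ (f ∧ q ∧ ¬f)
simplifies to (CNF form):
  f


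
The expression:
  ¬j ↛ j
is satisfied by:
  {j: False}


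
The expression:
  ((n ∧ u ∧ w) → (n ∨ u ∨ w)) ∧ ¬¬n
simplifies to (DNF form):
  n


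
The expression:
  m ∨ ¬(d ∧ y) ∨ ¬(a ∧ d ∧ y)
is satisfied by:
  {m: True, d: False, a: False, y: False}
  {m: False, d: False, a: False, y: False}
  {y: True, m: True, d: False, a: False}
  {y: True, m: False, d: False, a: False}
  {a: True, m: True, d: False, y: False}
  {a: True, m: False, d: False, y: False}
  {y: True, a: True, m: True, d: False}
  {y: True, a: True, m: False, d: False}
  {d: True, m: True, y: False, a: False}
  {d: True, m: False, y: False, a: False}
  {y: True, d: True, m: True, a: False}
  {y: True, d: True, m: False, a: False}
  {a: True, d: True, m: True, y: False}
  {a: True, d: True, m: False, y: False}
  {a: True, d: True, y: True, m: True}


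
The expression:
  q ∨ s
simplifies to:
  q ∨ s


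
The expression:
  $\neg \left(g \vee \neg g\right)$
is never true.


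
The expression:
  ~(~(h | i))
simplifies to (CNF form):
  h | i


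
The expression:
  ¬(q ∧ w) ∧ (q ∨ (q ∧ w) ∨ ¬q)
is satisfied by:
  {w: False, q: False}
  {q: True, w: False}
  {w: True, q: False}


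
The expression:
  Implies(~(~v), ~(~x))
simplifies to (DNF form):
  x | ~v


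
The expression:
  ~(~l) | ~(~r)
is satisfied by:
  {r: True, l: True}
  {r: True, l: False}
  {l: True, r: False}


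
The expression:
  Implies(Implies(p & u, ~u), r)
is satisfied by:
  {r: True, u: True, p: True}
  {r: True, u: True, p: False}
  {r: True, p: True, u: False}
  {r: True, p: False, u: False}
  {u: True, p: True, r: False}


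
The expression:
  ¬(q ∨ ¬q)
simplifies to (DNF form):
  False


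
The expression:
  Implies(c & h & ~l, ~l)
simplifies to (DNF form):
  True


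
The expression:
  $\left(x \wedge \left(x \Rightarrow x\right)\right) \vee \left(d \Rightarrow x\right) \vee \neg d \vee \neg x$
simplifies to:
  $\text{True}$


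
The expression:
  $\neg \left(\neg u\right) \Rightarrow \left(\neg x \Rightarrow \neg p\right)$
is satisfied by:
  {x: True, p: False, u: False}
  {p: False, u: False, x: False}
  {x: True, u: True, p: False}
  {u: True, p: False, x: False}
  {x: True, p: True, u: False}
  {p: True, x: False, u: False}
  {x: True, u: True, p: True}


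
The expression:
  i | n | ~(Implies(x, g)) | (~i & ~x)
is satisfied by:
  {i: True, n: True, g: False, x: False}
  {i: True, g: False, x: False, n: False}
  {n: True, g: False, x: False, i: False}
  {n: False, g: False, x: False, i: False}
  {i: True, x: True, n: True, g: False}
  {i: True, x: True, n: False, g: False}
  {x: True, n: True, i: False, g: False}
  {x: True, i: False, g: False, n: False}
  {n: True, i: True, g: True, x: False}
  {i: True, g: True, n: False, x: False}
  {n: True, g: True, i: False, x: False}
  {g: True, i: False, x: False, n: False}
  {i: True, x: True, g: True, n: True}
  {i: True, x: True, g: True, n: False}
  {x: True, g: True, n: True, i: False}


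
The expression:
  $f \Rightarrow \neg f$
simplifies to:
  $\neg f$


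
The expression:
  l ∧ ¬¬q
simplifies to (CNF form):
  l ∧ q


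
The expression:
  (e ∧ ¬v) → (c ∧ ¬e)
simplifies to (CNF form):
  v ∨ ¬e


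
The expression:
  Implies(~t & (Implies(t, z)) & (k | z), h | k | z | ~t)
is always true.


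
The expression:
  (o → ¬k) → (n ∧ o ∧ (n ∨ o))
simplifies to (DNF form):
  (k ∧ o) ∨ (n ∧ o)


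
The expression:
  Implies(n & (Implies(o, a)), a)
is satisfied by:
  {a: True, o: True, n: False}
  {a: True, o: False, n: False}
  {o: True, a: False, n: False}
  {a: False, o: False, n: False}
  {a: True, n: True, o: True}
  {a: True, n: True, o: False}
  {n: True, o: True, a: False}


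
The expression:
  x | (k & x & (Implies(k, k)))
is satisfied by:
  {x: True}


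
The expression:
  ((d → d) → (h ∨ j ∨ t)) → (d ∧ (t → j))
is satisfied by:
  {d: True, h: False, j: False, t: False}
  {j: True, d: True, h: False, t: False}
  {t: True, j: True, d: True, h: False}
  {d: True, h: True, t: False, j: False}
  {j: True, d: True, h: True, t: False}
  {t: True, j: True, d: True, h: True}
  {h: False, j: False, d: False, t: False}
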